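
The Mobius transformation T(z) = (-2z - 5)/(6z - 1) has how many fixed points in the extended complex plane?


Step 1: Fixed points satisfy T(z) = z
Step 2: 6z^2 + z + 5 = 0
Step 3: Discriminant = 1^2 - 4*6*5 = -119
Step 4: Number of fixed points = 2

2


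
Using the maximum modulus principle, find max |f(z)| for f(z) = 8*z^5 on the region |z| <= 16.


Step 1: On |z| = 16, |f(z)| = 8 * |z|^5 = 8 * 16^5
Step 2: By maximum modulus principle, maximum is on boundary.
Step 3: Maximum = 8 * 1048576 = 8388608

8388608


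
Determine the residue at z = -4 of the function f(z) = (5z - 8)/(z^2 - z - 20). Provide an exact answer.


Step 1: Q(z) = z^2 - z - 20 = (z + 4)(z - 5)
Step 2: Q'(z) = 2z - 1
Step 3: Q'(-4) = -9, P(-4) = -28
Step 4: Res = P(-4)/Q'(-4) = -28/(-9) = 28/9

28/9


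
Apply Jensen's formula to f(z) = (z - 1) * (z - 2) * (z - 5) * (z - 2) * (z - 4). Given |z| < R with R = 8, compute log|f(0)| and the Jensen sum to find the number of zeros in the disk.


Jensen's formula: (1/2pi)*integral log|f(Re^it)|dt = log|f(0)| + sum_{|a_k|<R} log(R/|a_k|)
Step 1: f(0) = (-1) * (-2) * (-5) * (-2) * (-4) = -80
Step 2: log|f(0)| = log|1| + log|2| + log|5| + log|2| + log|4| = 4.382
Step 3: Zeros inside |z| < 8: 1, 2, 5, 2, 4
Step 4: Jensen sum = log(8/1) + log(8/2) + log(8/5) + log(8/2) + log(8/4) = 6.0152
Step 5: n(R) = number of terms in the Jensen sum = count of zeros inside |z| < 8 = 5

5


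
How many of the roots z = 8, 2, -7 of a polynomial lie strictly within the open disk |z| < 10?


Step 1: Check each root:
  z = 8: |8| = 8 < 10
  z = 2: |2| = 2 < 10
  z = -7: |-7| = 7 < 10
Step 2: Count = 3

3


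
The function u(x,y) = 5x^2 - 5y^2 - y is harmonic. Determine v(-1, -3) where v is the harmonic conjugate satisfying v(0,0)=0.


Step 1: v_x = -u_y = 10y + 1
Step 2: v_y = u_x = 10x + 0
Step 3: v = 10xy + x + C
Step 4: v(0,0) = 0 => C = 0
Step 5: v(-1, -3) = 29

29


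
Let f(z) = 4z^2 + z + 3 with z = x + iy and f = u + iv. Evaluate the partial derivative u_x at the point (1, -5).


Step 1: f(z) = 4(x+iy)^2 + (x+iy) + 3
Step 2: u = 4(x^2 - y^2) + x + 3
Step 3: u_x = 8x + 1
Step 4: At (1, -5): u_x = 8 + 1 = 9

9


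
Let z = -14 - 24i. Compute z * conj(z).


Step 1: conj(z) = -14 + 24i
Step 2: z * conj(z) = (-14)^2 + (-24)^2
Step 3: = 196 + 576 = 772

772


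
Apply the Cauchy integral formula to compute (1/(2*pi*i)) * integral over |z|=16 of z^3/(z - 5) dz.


Step 1: f(z) = z^3, a = 5 is inside |z| = 16
Step 2: By Cauchy integral formula: (1/(2pi*i)) * integral = f(a)
Step 3: f(5) = 5^3 = 125

125


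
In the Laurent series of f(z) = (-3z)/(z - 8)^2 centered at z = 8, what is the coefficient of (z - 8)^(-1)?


Step 1: Write the numerator in powers of (z - 8): -3z = -3(z - 8) + (-3*8 + 0) = -3(z - 8) - 24
Step 2: Divide by (z - 8)^2: f(z) = -24(z - 8)^(-2) - 3(z - 8)^(-1)
Step 3: This finite sum is the Laurent series of f about z = 8.
Step 4: Coefficient of (z - 8)^(-1) = coefficient of (z - 8) in the re-centred numerator = -3

-3


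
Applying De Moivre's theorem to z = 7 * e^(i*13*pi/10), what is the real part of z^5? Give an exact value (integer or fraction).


Step 1: By De Moivre's theorem, z^5 = 7^5 * e^(i*5*13*pi/10) = 16807 * (cos(13*pi/2) + i*sin(13*pi/2))
Step 2: |z|^5 = 7^5 = 16807
Step 3: Reduce the angle mod 2*pi: 13*pi/2 - 6*pi = pi/2
Step 4: cos(pi/2) = 0
Step 5: Re(z^5) = 16807 * 0 = 0

0


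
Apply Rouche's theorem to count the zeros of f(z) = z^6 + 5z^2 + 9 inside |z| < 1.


Step 1: On |z| = 1 the three terms have sizes |z^6| = 1^6 = 1, |5z^2| = 5*1^2 = 5, |9| = 9
Step 2: The dominant term is g(z) = 9; let h(z) = z^6 + 5z^2 so f = g + h
Step 3: On |z| = 1: |g| = 9 and |h| <= 1 + 5 = 6
Step 4: Since 9 > 6, |h| < |g| on |z| = 1, so by Rouche f has the same number of zeros as g inside |z| < 1
Step 5: g(z) = 9 is a nonzero constant with no zeros inside |z| < 1. Answer = 0

0


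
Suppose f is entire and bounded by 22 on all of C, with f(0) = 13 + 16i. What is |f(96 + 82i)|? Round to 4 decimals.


Step 1: By Liouville's theorem, a bounded entire function is constant.
Step 2: f(z) = f(0) = 13 + 16i for all z.
Step 3: |f(w)| = |13 + 16i| = sqrt(169 + 256)
Step 4: = 20.6155

20.6155


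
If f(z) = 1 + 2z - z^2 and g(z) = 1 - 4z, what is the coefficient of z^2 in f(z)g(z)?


Step 1: z^2 term in f*g comes from: (1)*(0) + (2z)*(-4z) + (-z^2)*(1)
Step 2: = 0 - 8 - 1
Step 3: = -9

-9


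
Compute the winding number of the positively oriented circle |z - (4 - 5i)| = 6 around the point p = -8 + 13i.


Step 1: Center c = (4, -5), radius = 6
Step 2: |p - c|^2 = (-12)^2 + 18^2 = 468
Step 3: r^2 = 36
Step 4: |p-c| > r so winding number = 0

0


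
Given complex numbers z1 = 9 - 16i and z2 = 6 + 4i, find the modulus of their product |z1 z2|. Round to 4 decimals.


Step 1: |z1| = sqrt(9^2 + (-16)^2) = sqrt(337)
Step 2: |z2| = sqrt(6^2 + 4^2) = sqrt(52)
Step 3: |z1*z2| = |z1|*|z2| = sqrt(337) * sqrt(52) = sqrt(337 * 52) = sqrt(17524)
Step 4: = 132.3782

132.3782


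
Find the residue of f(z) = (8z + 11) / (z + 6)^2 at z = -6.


Step 1: Pole of order 2 at z = -6
Step 2: Res = lim d/dz [(z + 6)^2 * f(z)] as z -> -6
Step 3: (z + 6)^2 * f(z) = 8z + 11
Step 4: d/dz[8z + 11] = 8

8


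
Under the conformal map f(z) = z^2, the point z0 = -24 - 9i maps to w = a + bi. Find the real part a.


Step 1: z0 = -24 - 9i
Step 2: z0^2 = (-24)^2 - (-9)^2 + 432i
Step 3: real part = 576 - 81 = 495

495


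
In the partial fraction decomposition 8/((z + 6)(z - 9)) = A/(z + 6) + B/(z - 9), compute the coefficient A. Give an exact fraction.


Step 1: Multiply both sides by (z + 6) and set z = -6
Step 2: A = 8 / (-6 - 9)
Step 3: A = 8 / (-15)
Step 4: A = -8/15

-8/15


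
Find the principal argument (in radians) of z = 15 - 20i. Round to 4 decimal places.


Step 1: z = 15 - 20i
Step 2: arg(z) = atan2(-20, 15)
Step 3: arg(z) = -0.9273

-0.9273


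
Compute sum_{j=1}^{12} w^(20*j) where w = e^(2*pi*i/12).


Step 1: The sum sum_{j=1}^{n} w^(k*j) equals n if n | k, else 0.
Step 2: Here n = 12, k = 20
Step 3: Does n divide k? 12 | 20 -> False
Step 4: Sum = 0

0


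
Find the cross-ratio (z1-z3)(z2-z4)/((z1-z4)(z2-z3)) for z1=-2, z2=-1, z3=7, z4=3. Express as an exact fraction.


Step 1: (z1-z3)(z2-z4) = (-9) * (-4) = 36
Step 2: (z1-z4)(z2-z3) = (-5) * (-8) = 40
Step 3: Cross-ratio = 36/40 = 9/10

9/10


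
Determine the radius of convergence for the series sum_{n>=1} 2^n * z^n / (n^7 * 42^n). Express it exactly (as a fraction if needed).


Step 1: General term a_n = 2^n / (n^7 * 42^n)
Step 2: By the root test, |a_n|^(1/n) = 2 / (n^(7/n) * 42) -> 2/42 as n -> infinity (since n^(7/n) -> 1)
Step 3: R = 1/lim|a_n|^(1/n) = 42/2 = 21

21


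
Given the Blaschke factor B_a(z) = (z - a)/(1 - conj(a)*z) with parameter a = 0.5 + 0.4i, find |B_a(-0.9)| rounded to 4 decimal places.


Step 1: Numerator z0 - a = -0.9 - (0.5 + 0.4i) = -1.4 - 0.4i
Step 2: Denominator 1 - conj(a)*z0 = 1 - (0.5 - 0.4i)*(-0.9) = 1.45 - 0.36i
Step 3: |z0 - a|^2 = (-1.4)^2 + (-0.4)^2 = 2.12; |1 - conj(a)*z0|^2 = 1.45^2 + (-0.36)^2 = 2.2321
Step 4: |B_a(-0.9)| = sqrt(2.12 / 2.2321) = sqrt(0.949778)
Step 5: = 0.9746

0.9746


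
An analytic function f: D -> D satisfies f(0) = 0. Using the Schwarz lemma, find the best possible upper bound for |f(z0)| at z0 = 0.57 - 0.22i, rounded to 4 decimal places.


Step 1: Schwarz lemma: if f: D -> D is analytic with f(0) = 0, then |f(z)| <= |z| for all z in D, and this is sharp (f(z) = z).
Step 2: |z0|^2 = 0.57^2 + (-0.22)^2 = 0.3733
Step 3: |z0| = sqrt(0.3733) = 0.610983
Step 4: Best bound = |z0| = 0.611

0.611


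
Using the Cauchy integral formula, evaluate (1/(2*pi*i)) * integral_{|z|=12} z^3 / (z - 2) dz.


Step 1: f(z) = z^3, a = 2 is inside |z| = 12
Step 2: By Cauchy integral formula: (1/(2pi*i)) * integral = f(a)
Step 3: f(2) = 2^3 = 8

8


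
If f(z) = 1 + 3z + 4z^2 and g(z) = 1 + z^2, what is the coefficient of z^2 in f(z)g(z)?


Step 1: z^2 term in f*g comes from: (1)*(z^2) + (3z)*(0) + (4z^2)*(1)
Step 2: = 1 + 0 + 4
Step 3: = 5

5


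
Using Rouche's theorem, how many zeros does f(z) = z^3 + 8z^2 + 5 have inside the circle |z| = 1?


Step 1: On |z| = 1 the three terms have sizes |z^3| = 1^3 = 1, |8z^2| = 8*1^2 = 8, |5| = 5
Step 2: The dominant term is g(z) = 8z^2; let h(z) = z^3 + 5 so f = g + h
Step 3: On |z| = 1: |g| = 8 and |h| <= 1 + 5 = 6
Step 4: Since 8 > 6, |h| < |g| on |z| = 1, so by Rouche f has the same number of zeros as g inside |z| < 1
Step 5: g(z) = 8z^2 has 2 zeros (at the origin, multiplicity 2) inside |z| < 1. Answer = 2

2


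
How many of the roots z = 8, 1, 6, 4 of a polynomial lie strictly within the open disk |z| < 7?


Step 1: Check each root:
  z = 8: |8| = 8 >= 7
  z = 1: |1| = 1 < 7
  z = 6: |6| = 6 < 7
  z = 4: |4| = 4 < 7
Step 2: Count = 3

3


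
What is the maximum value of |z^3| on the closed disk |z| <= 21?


Step 1: On |z| = 21, |f(z)| = |z|^3 = 21^3
Step 2: By maximum modulus principle, maximum is on boundary.
Step 3: Maximum = 9261 = 9261

9261


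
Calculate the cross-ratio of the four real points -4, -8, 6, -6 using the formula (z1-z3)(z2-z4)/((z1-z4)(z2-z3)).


Step 1: (z1-z3)(z2-z4) = (-10) * (-2) = 20
Step 2: (z1-z4)(z2-z3) = 2 * (-14) = -28
Step 3: Cross-ratio = -20/28 = -5/7

-5/7


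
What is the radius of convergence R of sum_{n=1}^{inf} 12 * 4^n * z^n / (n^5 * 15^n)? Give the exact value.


Step 1: General term a_n = 12 * 4^n / (n^5 * 15^n)
Step 2: By the root test, |a_n|^(1/n) = 12^(1/n) * 4 / (n^(5/n) * 15) -> 4/15 as n -> infinity (since 12^(1/n) -> 1 and n^(5/n) -> 1)
Step 3: R = 1/lim|a_n|^(1/n) = 15/4

15/4


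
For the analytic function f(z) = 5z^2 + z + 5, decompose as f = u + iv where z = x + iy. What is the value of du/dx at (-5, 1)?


Step 1: f(z) = 5(x+iy)^2 + (x+iy) + 5
Step 2: u = 5(x^2 - y^2) + x + 5
Step 3: u_x = 10x + 1
Step 4: At (-5, 1): u_x = -50 + 1 = -49

-49


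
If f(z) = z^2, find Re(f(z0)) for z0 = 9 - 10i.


Step 1: z0 = 9 - 10i
Step 2: z0^2 = 9^2 - (-10)^2 - 180i
Step 3: real part = 81 - 100 = -19

-19


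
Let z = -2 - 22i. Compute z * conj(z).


Step 1: conj(z) = -2 + 22i
Step 2: z * conj(z) = (-2)^2 + (-22)^2
Step 3: = 4 + 484 = 488

488


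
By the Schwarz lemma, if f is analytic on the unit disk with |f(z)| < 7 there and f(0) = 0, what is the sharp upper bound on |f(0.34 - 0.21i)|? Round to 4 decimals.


Step 1: g = f/7 maps D -> D with g(0) = 0, so by the Schwarz lemma |g(z)| <= |z|, i.e. |f(z)| <= 7|z|; this is sharp (f(z) = 7z).
Step 2: |z0|^2 = 0.34^2 + (-0.21)^2 = 0.1597
Step 3: |z0| = sqrt(0.1597) = 0.399625
Step 4: Best bound = 7 * |z0| = 7 * 0.399625 = 2.7974

2.7974


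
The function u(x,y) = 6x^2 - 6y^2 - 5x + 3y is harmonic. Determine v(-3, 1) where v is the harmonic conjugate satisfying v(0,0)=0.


Step 1: v_x = -u_y = 12y - 3
Step 2: v_y = u_x = 12x - 5
Step 3: v = 12xy - 3x - 5y + C
Step 4: v(0,0) = 0 => C = 0
Step 5: v(-3, 1) = -32

-32


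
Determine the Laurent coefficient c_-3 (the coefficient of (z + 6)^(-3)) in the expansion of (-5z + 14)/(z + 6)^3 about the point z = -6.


Step 1: Write the numerator in powers of (z + 6): -5z + 14 = -5(z + 6) + (-5*(-6) + 14) = -5(z + 6) + 44
Step 2: Divide by (z + 6)^3: f(z) = 44(z + 6)^(-3) - 5(z + 6)^(-2)
Step 3: This finite sum is the Laurent series of f about z = -6.
Step 4: Coefficient of (z + 6)^(-3) = -5*(-6) + 14 = 44

44


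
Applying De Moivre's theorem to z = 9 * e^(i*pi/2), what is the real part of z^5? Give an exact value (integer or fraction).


Step 1: By De Moivre's theorem, z^5 = 9^5 * e^(i*5*pi/2) = 59049 * (cos(5*pi/2) + i*sin(5*pi/2))
Step 2: |z|^5 = 9^5 = 59049
Step 3: Reduce the angle mod 2*pi: 5*pi/2 - 2*pi = pi/2
Step 4: cos(pi/2) = 0
Step 5: Re(z^5) = 59049 * 0 = 0

0


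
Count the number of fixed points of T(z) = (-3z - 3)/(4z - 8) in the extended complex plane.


Step 1: Fixed points satisfy T(z) = z
Step 2: 4z^2 - 5z + 3 = 0
Step 3: Discriminant = (-5)^2 - 4*4*3 = -23
Step 4: Number of fixed points = 2

2


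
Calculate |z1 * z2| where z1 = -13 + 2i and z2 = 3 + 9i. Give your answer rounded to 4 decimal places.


Step 1: |z1| = sqrt((-13)^2 + 2^2) = sqrt(173)
Step 2: |z2| = sqrt(3^2 + 9^2) = sqrt(90)
Step 3: |z1*z2| = |z1|*|z2| = sqrt(173) * sqrt(90) = sqrt(173 * 90) = sqrt(15570)
Step 4: = 124.7798

124.7798


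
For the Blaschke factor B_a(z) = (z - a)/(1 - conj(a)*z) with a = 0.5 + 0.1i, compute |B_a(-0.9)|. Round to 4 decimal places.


Step 1: Numerator z0 - a = -0.9 - (0.5 + 0.1i) = -1.4 - 0.1i
Step 2: Denominator 1 - conj(a)*z0 = 1 - (0.5 - 0.1i)*(-0.9) = 1.45 - 0.09i
Step 3: |z0 - a|^2 = (-1.4)^2 + (-0.1)^2 = 1.97; |1 - conj(a)*z0|^2 = 1.45^2 + (-0.09)^2 = 2.1106
Step 4: |B_a(-0.9)| = sqrt(1.97 / 2.1106) = sqrt(0.933384)
Step 5: = 0.9661

0.9661


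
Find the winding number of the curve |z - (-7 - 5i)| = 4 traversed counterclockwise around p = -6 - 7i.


Step 1: Center c = (-7, -5), radius = 4
Step 2: |p - c|^2 = 1^2 + (-2)^2 = 5
Step 3: r^2 = 16
Step 4: |p-c| < r so winding number = 1

1


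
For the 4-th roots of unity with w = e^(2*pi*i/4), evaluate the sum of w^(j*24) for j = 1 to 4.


Step 1: The sum sum_{j=1}^{n} w^(k*j) equals n if n | k, else 0.
Step 2: Here n = 4, k = 24
Step 3: Does n divide k? 4 | 24 -> True
Step 4: Sum = 4

4


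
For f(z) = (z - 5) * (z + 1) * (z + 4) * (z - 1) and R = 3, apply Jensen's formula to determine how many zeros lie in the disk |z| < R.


Jensen's formula: (1/2pi)*integral log|f(Re^it)|dt = log|f(0)| + sum_{|a_k|<R} log(R/|a_k|)
Step 1: f(0) = (-5) * 1 * 4 * (-1) = 20
Step 2: log|f(0)| = log|5| + log|-1| + log|-4| + log|1| = 2.9957
Step 3: Zeros inside |z| < 3: -1, 1
Step 4: Jensen sum = log(3/1) + log(3/1) = 2.1972
Step 5: n(R) = number of terms in the Jensen sum = count of zeros inside |z| < 3 = 2

2


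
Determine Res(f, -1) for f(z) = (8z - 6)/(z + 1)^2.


Step 1: Pole of order 2 at z = -1
Step 2: Res = lim d/dz [(z + 1)^2 * f(z)] as z -> -1
Step 3: (z + 1)^2 * f(z) = 8z - 6
Step 4: d/dz[8z - 6] = 8

8


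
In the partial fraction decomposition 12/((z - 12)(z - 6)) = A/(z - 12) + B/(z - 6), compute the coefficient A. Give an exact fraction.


Step 1: Multiply both sides by (z - 12) and set z = 12
Step 2: A = 12 / (12 - 6)
Step 3: A = 12 / 6
Step 4: A = 2

2


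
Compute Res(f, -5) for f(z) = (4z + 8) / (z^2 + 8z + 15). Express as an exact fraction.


Step 1: Q(z) = z^2 + 8z + 15 = (z + 5)(z + 3)
Step 2: Q'(z) = 2z + 8
Step 3: Q'(-5) = -2, P(-5) = -12
Step 4: Res = P(-5)/Q'(-5) = -12/(-2) = 6

6


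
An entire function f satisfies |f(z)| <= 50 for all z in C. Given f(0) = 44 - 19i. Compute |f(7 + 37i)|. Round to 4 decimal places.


Step 1: By Liouville's theorem, a bounded entire function is constant.
Step 2: f(z) = f(0) = 44 - 19i for all z.
Step 3: |f(w)| = |44 - 19i| = sqrt(1936 + 361)
Step 4: = 47.927

47.927


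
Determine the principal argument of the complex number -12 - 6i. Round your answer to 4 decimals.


Step 1: z = -12 - 6i
Step 2: arg(z) = atan2(-6, -12)
Step 3: arg(z) = -2.6779

-2.6779


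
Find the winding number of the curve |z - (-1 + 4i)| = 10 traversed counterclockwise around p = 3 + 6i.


Step 1: Center c = (-1, 4), radius = 10
Step 2: |p - c|^2 = 4^2 + 2^2 = 20
Step 3: r^2 = 100
Step 4: |p-c| < r so winding number = 1

1


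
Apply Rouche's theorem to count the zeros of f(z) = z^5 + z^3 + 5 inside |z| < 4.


Step 1: On |z| = 4 the three terms have sizes |z^5| = 4^5 = 1024, |z^3| = 4^3 = 64, |5| = 5
Step 2: The dominant term is g(z) = z^5; let h(z) = z^3 + 5 so f = g + h
Step 3: On |z| = 4: |g| = 1024 and |h| <= 64 + 5 = 69
Step 4: Since 1024 > 69, |h| < |g| on |z| = 4, so by Rouche f has the same number of zeros as g inside |z| < 4
Step 5: g(z) = z^5 has 5 zeros (all at the origin) inside |z| < 4. Answer = 5

5


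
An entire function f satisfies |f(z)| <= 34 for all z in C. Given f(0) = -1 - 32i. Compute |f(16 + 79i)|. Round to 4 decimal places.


Step 1: By Liouville's theorem, a bounded entire function is constant.
Step 2: f(z) = f(0) = -1 - 32i for all z.
Step 3: |f(w)| = |-1 - 32i| = sqrt(1 + 1024)
Step 4: = 32.0156

32.0156


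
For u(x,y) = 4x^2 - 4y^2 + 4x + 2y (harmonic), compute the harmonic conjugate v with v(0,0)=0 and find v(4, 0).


Step 1: v_x = -u_y = 8y - 2
Step 2: v_y = u_x = 8x + 4
Step 3: v = 8xy - 2x + 4y + C
Step 4: v(0,0) = 0 => C = 0
Step 5: v(4, 0) = -8

-8


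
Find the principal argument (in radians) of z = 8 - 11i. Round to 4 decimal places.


Step 1: z = 8 - 11i
Step 2: arg(z) = atan2(-11, 8)
Step 3: arg(z) = -0.942

-0.942


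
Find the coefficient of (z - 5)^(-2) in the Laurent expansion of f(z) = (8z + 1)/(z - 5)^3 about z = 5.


Step 1: Write the numerator in powers of (z - 5): 8z + 1 = 8(z - 5) + (8*5 + 1) = 8(z - 5) + 41
Step 2: Divide by (z - 5)^3: f(z) = 41(z - 5)^(-3) + 8(z - 5)^(-2)
Step 3: This finite sum is the Laurent series of f about z = 5.
Step 4: Coefficient of (z - 5)^(-2) = coefficient of (z - 5) in the re-centred numerator = 8

8


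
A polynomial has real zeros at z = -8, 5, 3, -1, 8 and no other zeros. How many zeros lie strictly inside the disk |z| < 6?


Step 1: Check each root:
  z = -8: |-8| = 8 >= 6
  z = 5: |5| = 5 < 6
  z = 3: |3| = 3 < 6
  z = -1: |-1| = 1 < 6
  z = 8: |8| = 8 >= 6
Step 2: Count = 3

3


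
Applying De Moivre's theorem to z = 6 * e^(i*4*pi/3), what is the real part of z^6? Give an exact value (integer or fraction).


Step 1: By De Moivre's theorem, z^6 = 6^6 * e^(i*6*4*pi/3) = 46656 * (cos(8*pi) + i*sin(8*pi))
Step 2: |z|^6 = 6^6 = 46656
Step 3: Reduce the angle mod 2*pi: 8*pi - 8*pi = 0
Step 4: cos(0) = 1
Step 5: Re(z^6) = 46656 * 1 = 46656

46656


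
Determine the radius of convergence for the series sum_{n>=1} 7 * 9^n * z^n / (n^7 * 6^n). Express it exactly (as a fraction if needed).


Step 1: General term a_n = 7 * 9^n / (n^7 * 6^n)
Step 2: By the root test, |a_n|^(1/n) = 7^(1/n) * 9 / (n^(7/n) * 6) -> 9/6 as n -> infinity (since 7^(1/n) -> 1 and n^(7/n) -> 1)
Step 3: R = 1/lim|a_n|^(1/n) = 6/9 = 2/3

2/3


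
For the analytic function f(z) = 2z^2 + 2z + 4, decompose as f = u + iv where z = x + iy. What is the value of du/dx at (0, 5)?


Step 1: f(z) = 2(x+iy)^2 + 2(x+iy) + 4
Step 2: u = 2(x^2 - y^2) + 2x + 4
Step 3: u_x = 4x + 2
Step 4: At (0, 5): u_x = 0 + 2 = 2

2


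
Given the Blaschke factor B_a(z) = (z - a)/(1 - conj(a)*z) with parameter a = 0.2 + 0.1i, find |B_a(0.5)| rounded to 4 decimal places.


Step 1: Numerator z0 - a = 0.5 - (0.2 + 0.1i) = 0.3 - 0.1i
Step 2: Denominator 1 - conj(a)*z0 = 1 - (0.2 - 0.1i)*0.5 = 0.9 + 0.05i
Step 3: |z0 - a|^2 = 0.3^2 + (-0.1)^2 = 0.1; |1 - conj(a)*z0|^2 = 0.9^2 + 0.05^2 = 0.8125
Step 4: |B_a(0.5)| = sqrt(0.1 / 0.8125) = sqrt(0.123077)
Step 5: = 0.3508

0.3508


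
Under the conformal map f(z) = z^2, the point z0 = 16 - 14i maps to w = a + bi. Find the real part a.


Step 1: z0 = 16 - 14i
Step 2: z0^2 = 16^2 - (-14)^2 - 448i
Step 3: real part = 256 - 196 = 60

60


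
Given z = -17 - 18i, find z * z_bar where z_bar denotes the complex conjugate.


Step 1: conj(z) = -17 + 18i
Step 2: z * conj(z) = (-17)^2 + (-18)^2
Step 3: = 289 + 324 = 613

613


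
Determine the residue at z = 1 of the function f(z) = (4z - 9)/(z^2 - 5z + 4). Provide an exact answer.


Step 1: Q(z) = z^2 - 5z + 4 = (z - 1)(z - 4)
Step 2: Q'(z) = 2z - 5
Step 3: Q'(1) = -3, P(1) = -5
Step 4: Res = P(1)/Q'(1) = -5/(-3) = 5/3

5/3


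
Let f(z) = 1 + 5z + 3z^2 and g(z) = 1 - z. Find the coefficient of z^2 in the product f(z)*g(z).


Step 1: z^2 term in f*g comes from: (1)*(0) + (5z)*(-z) + (3z^2)*(1)
Step 2: = 0 - 5 + 3
Step 3: = -2

-2


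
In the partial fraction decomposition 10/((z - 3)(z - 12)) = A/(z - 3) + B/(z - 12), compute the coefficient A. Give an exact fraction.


Step 1: Multiply both sides by (z - 3) and set z = 3
Step 2: A = 10 / (3 - 12)
Step 3: A = 10 / (-9)
Step 4: A = -10/9

-10/9


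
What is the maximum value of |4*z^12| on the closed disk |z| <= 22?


Step 1: On |z| = 22, |f(z)| = 4 * |z|^12 = 4 * 22^12
Step 2: By maximum modulus principle, maximum is on boundary.
Step 3: Maximum = 4 * 12855002631049216 = 51420010524196864

51420010524196864


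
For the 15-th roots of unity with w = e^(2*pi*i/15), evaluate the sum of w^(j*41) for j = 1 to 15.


Step 1: The sum sum_{j=1}^{n} w^(k*j) equals n if n | k, else 0.
Step 2: Here n = 15, k = 41
Step 3: Does n divide k? 15 | 41 -> False
Step 4: Sum = 0

0


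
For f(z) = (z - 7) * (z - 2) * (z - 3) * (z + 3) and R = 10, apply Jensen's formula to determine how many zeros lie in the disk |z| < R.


Jensen's formula: (1/2pi)*integral log|f(Re^it)|dt = log|f(0)| + sum_{|a_k|<R} log(R/|a_k|)
Step 1: f(0) = (-7) * (-2) * (-3) * 3 = -126
Step 2: log|f(0)| = log|7| + log|2| + log|3| + log|-3| = 4.8363
Step 3: Zeros inside |z| < 10: 7, 2, 3, -3
Step 4: Jensen sum = log(10/7) + log(10/2) + log(10/3) + log(10/3) = 4.3741
Step 5: n(R) = number of terms in the Jensen sum = count of zeros inside |z| < 10 = 4

4


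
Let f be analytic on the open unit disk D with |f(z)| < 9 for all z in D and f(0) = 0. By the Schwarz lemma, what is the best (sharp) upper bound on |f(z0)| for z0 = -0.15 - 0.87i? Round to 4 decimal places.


Step 1: g = f/9 maps D -> D with g(0) = 0, so by the Schwarz lemma |g(z)| <= |z|, i.e. |f(z)| <= 9|z|; this is sharp (f(z) = 9z).
Step 2: |z0|^2 = (-0.15)^2 + (-0.87)^2 = 0.7794
Step 3: |z0| = sqrt(0.7794) = 0.882836
Step 4: Best bound = 9 * |z0| = 9 * 0.882836 = 7.9455

7.9455


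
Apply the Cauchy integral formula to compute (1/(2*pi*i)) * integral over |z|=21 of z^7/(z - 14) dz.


Step 1: f(z) = z^7, a = 14 is inside |z| = 21
Step 2: By Cauchy integral formula: (1/(2pi*i)) * integral = f(a)
Step 3: f(14) = 14^7 = 105413504

105413504


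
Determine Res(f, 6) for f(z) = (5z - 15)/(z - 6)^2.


Step 1: Pole of order 2 at z = 6
Step 2: Res = lim d/dz [(z - 6)^2 * f(z)] as z -> 6
Step 3: (z - 6)^2 * f(z) = 5z - 15
Step 4: d/dz[5z - 15] = 5

5


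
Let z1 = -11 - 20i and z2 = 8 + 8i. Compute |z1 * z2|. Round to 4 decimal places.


Step 1: |z1| = sqrt((-11)^2 + (-20)^2) = sqrt(521)
Step 2: |z2| = sqrt(8^2 + 8^2) = sqrt(128)
Step 3: |z1*z2| = |z1|*|z2| = sqrt(521) * sqrt(128) = sqrt(521 * 128) = sqrt(66688)
Step 4: = 258.2402

258.2402


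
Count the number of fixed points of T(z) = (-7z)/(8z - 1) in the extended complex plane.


Step 1: Fixed points satisfy T(z) = z
Step 2: 8z^2 + 6z = 0
Step 3: Discriminant = 6^2 - 4*8*0 = 36
Step 4: Number of fixed points = 2

2


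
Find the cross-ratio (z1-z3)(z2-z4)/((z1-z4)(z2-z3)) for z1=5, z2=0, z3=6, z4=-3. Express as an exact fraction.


Step 1: (z1-z3)(z2-z4) = (-1) * 3 = -3
Step 2: (z1-z4)(z2-z3) = 8 * (-6) = -48
Step 3: Cross-ratio = 3/48 = 1/16

1/16


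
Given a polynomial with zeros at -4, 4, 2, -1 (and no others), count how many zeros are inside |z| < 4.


Step 1: Check each root:
  z = -4: |-4| = 4 >= 4
  z = 4: |4| = 4 >= 4
  z = 2: |2| = 2 < 4
  z = -1: |-1| = 1 < 4
Step 2: Count = 2

2


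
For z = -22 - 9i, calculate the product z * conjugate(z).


Step 1: conj(z) = -22 + 9i
Step 2: z * conj(z) = (-22)^2 + (-9)^2
Step 3: = 484 + 81 = 565

565


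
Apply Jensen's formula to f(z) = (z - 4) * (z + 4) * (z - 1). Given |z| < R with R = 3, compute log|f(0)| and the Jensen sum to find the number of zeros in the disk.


Jensen's formula: (1/2pi)*integral log|f(Re^it)|dt = log|f(0)| + sum_{|a_k|<R} log(R/|a_k|)
Step 1: f(0) = (-4) * 4 * (-1) = 16
Step 2: log|f(0)| = log|4| + log|-4| + log|1| = 2.7726
Step 3: Zeros inside |z| < 3: 1
Step 4: Jensen sum = log(3/1) = 1.0986
Step 5: n(R) = number of terms in the Jensen sum = count of zeros inside |z| < 3 = 1

1


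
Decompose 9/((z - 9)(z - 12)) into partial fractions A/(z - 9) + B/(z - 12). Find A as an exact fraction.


Step 1: Multiply both sides by (z - 9) and set z = 9
Step 2: A = 9 / (9 - 12)
Step 3: A = 9 / (-3)
Step 4: A = -3

-3


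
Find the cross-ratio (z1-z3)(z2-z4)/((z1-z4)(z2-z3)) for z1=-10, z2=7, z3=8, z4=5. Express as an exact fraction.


Step 1: (z1-z3)(z2-z4) = (-18) * 2 = -36
Step 2: (z1-z4)(z2-z3) = (-15) * (-1) = 15
Step 3: Cross-ratio = -36/15 = -12/5

-12/5


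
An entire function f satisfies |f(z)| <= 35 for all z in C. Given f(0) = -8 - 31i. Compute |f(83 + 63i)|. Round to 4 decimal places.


Step 1: By Liouville's theorem, a bounded entire function is constant.
Step 2: f(z) = f(0) = -8 - 31i for all z.
Step 3: |f(w)| = |-8 - 31i| = sqrt(64 + 961)
Step 4: = 32.0156

32.0156


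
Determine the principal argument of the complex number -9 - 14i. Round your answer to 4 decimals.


Step 1: z = -9 - 14i
Step 2: arg(z) = atan2(-14, -9)
Step 3: arg(z) = -2.1421

-2.1421


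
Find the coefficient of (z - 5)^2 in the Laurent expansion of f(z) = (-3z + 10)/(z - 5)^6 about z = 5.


Step 1: Write the numerator in powers of (z - 5): -3z + 10 = -3(z - 5) + (-3*5 + 10) = -3(z - 5) - 5
Step 2: Divide by (z - 5)^6: f(z) = -5(z - 5)^(-6) - 3(z - 5)^(-5)
Step 3: This finite sum is the Laurent series of f about z = 5.
Step 4: Only the powers -6 and -5 appear, so the coefficient of (z - 5)^2 = 0

0


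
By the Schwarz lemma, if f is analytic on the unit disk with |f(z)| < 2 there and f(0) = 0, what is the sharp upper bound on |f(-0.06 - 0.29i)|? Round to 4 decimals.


Step 1: g = f/2 maps D -> D with g(0) = 0, so by the Schwarz lemma |g(z)| <= |z|, i.e. |f(z)| <= 2|z|; this is sharp (f(z) = 2z).
Step 2: |z0|^2 = (-0.06)^2 + (-0.29)^2 = 0.0877
Step 3: |z0| = sqrt(0.0877) = 0.296142
Step 4: Best bound = 2 * |z0| = 2 * 0.296142 = 0.5923

0.5923


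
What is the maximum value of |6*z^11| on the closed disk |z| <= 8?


Step 1: On |z| = 8, |f(z)| = 6 * |z|^11 = 6 * 8^11
Step 2: By maximum modulus principle, maximum is on boundary.
Step 3: Maximum = 6 * 8589934592 = 51539607552

51539607552


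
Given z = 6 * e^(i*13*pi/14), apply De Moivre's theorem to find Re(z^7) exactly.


Step 1: By De Moivre's theorem, z^7 = 6^7 * e^(i*7*13*pi/14) = 279936 * (cos(13*pi/2) + i*sin(13*pi/2))
Step 2: |z|^7 = 6^7 = 279936
Step 3: Reduce the angle mod 2*pi: 13*pi/2 - 6*pi = pi/2
Step 4: cos(pi/2) = 0
Step 5: Re(z^7) = 279936 * 0 = 0

0


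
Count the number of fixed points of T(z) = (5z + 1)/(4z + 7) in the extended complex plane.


Step 1: Fixed points satisfy T(z) = z
Step 2: 4z^2 + 2z - 1 = 0
Step 3: Discriminant = 2^2 - 4*4*(-1) = 20
Step 4: Number of fixed points = 2

2


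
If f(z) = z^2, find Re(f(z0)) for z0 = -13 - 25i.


Step 1: z0 = -13 - 25i
Step 2: z0^2 = (-13)^2 - (-25)^2 + 650i
Step 3: real part = 169 - 625 = -456

-456


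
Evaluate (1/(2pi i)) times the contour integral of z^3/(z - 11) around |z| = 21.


Step 1: f(z) = z^3, a = 11 is inside |z| = 21
Step 2: By Cauchy integral formula: (1/(2pi*i)) * integral = f(a)
Step 3: f(11) = 11^3 = 1331

1331


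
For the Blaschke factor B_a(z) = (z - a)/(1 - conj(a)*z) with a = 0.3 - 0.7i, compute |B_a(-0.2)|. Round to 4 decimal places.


Step 1: Numerator z0 - a = -0.2 - (0.3 - 0.7i) = -0.5 + 0.7i
Step 2: Denominator 1 - conj(a)*z0 = 1 - (0.3 + 0.7i)*(-0.2) = 1.06 + 0.14i
Step 3: |z0 - a|^2 = (-0.5)^2 + 0.7^2 = 0.74; |1 - conj(a)*z0|^2 = 1.06^2 + 0.14^2 = 1.1432
Step 4: |B_a(-0.2)| = sqrt(0.74 / 1.1432) = sqrt(0.647306)
Step 5: = 0.8046

0.8046


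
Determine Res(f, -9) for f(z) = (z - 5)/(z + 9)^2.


Step 1: Pole of order 2 at z = -9
Step 2: Res = lim d/dz [(z + 9)^2 * f(z)] as z -> -9
Step 3: (z + 9)^2 * f(z) = z - 5
Step 4: d/dz[z - 5] = 1

1


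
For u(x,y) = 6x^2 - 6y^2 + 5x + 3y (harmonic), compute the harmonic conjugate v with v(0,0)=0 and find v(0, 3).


Step 1: v_x = -u_y = 12y - 3
Step 2: v_y = u_x = 12x + 5
Step 3: v = 12xy - 3x + 5y + C
Step 4: v(0,0) = 0 => C = 0
Step 5: v(0, 3) = 15

15


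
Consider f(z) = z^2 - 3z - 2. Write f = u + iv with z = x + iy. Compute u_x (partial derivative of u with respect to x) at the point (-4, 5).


Step 1: f(z) = (x+iy)^2 - 3(x+iy) - 2
Step 2: u = (x^2 - y^2) - 3x - 2
Step 3: u_x = 2x - 3
Step 4: At (-4, 5): u_x = -8 - 3 = -11

-11


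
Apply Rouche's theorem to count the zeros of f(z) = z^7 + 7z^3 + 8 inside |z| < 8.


Step 1: On |z| = 8 the three terms have sizes |z^7| = 8^7 = 2097152, |7z^3| = 7*8^3 = 3584, |8| = 8
Step 2: The dominant term is g(z) = z^7; let h(z) = 7z^3 + 8 so f = g + h
Step 3: On |z| = 8: |g| = 2097152 and |h| <= 3584 + 8 = 3592
Step 4: Since 2097152 > 3592, |h| < |g| on |z| = 8, so by Rouche f has the same number of zeros as g inside |z| < 8
Step 5: g(z) = z^7 has 7 zeros (all at the origin) inside |z| < 8. Answer = 7

7


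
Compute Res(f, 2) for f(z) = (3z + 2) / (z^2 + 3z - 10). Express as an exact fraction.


Step 1: Q(z) = z^2 + 3z - 10 = (z - 2)(z + 5)
Step 2: Q'(z) = 2z + 3
Step 3: Q'(2) = 7, P(2) = 8
Step 4: Res = P(2)/Q'(2) = 8/7 = 8/7

8/7


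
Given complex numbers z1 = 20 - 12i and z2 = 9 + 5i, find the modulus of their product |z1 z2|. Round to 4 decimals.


Step 1: |z1| = sqrt(20^2 + (-12)^2) = sqrt(544)
Step 2: |z2| = sqrt(9^2 + 5^2) = sqrt(106)
Step 3: |z1*z2| = |z1|*|z2| = sqrt(544) * sqrt(106) = sqrt(544 * 106) = sqrt(57664)
Step 4: = 240.1333

240.1333


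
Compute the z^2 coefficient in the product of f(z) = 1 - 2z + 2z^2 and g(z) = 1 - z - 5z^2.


Step 1: z^2 term in f*g comes from: (1)*(-5z^2) + (-2z)*(-z) + (2z^2)*(1)
Step 2: = -5 + 2 + 2
Step 3: = -1

-1


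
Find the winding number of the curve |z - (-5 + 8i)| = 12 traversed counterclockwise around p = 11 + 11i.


Step 1: Center c = (-5, 8), radius = 12
Step 2: |p - c|^2 = 16^2 + 3^2 = 265
Step 3: r^2 = 144
Step 4: |p-c| > r so winding number = 0

0


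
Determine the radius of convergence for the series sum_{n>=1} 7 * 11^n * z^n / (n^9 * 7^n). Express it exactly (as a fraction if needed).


Step 1: General term a_n = 7 * 11^n / (n^9 * 7^n)
Step 2: By the root test, |a_n|^(1/n) = 7^(1/n) * 11 / (n^(9/n) * 7) -> 11/7 as n -> infinity (since 7^(1/n) -> 1 and n^(9/n) -> 1)
Step 3: R = 1/lim|a_n|^(1/n) = 7/11

7/11


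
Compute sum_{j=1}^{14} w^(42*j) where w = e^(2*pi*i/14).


Step 1: The sum sum_{j=1}^{n} w^(k*j) equals n if n | k, else 0.
Step 2: Here n = 14, k = 42
Step 3: Does n divide k? 14 | 42 -> True
Step 4: Sum = 14

14


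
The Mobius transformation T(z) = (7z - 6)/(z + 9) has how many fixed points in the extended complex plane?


Step 1: Fixed points satisfy T(z) = z
Step 2: z^2 + 2z + 6 = 0
Step 3: Discriminant = 2^2 - 4*1*6 = -20
Step 4: Number of fixed points = 2

2


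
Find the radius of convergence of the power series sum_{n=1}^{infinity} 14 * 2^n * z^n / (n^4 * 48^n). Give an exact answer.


Step 1: General term a_n = 14 * 2^n / (n^4 * 48^n)
Step 2: By the root test, |a_n|^(1/n) = 14^(1/n) * 2 / (n^(4/n) * 48) -> 2/48 as n -> infinity (since 14^(1/n) -> 1 and n^(4/n) -> 1)
Step 3: R = 1/lim|a_n|^(1/n) = 48/2 = 24

24


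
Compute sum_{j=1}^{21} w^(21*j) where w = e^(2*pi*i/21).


Step 1: The sum sum_{j=1}^{n} w^(k*j) equals n if n | k, else 0.
Step 2: Here n = 21, k = 21
Step 3: Does n divide k? 21 | 21 -> True
Step 4: Sum = 21

21


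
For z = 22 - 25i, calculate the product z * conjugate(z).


Step 1: conj(z) = 22 + 25i
Step 2: z * conj(z) = 22^2 + (-25)^2
Step 3: = 484 + 625 = 1109

1109


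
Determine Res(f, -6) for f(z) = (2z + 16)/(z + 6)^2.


Step 1: Pole of order 2 at z = -6
Step 2: Res = lim d/dz [(z + 6)^2 * f(z)] as z -> -6
Step 3: (z + 6)^2 * f(z) = 2z + 16
Step 4: d/dz[2z + 16] = 2

2


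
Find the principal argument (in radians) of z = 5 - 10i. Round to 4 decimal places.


Step 1: z = 5 - 10i
Step 2: arg(z) = atan2(-10, 5)
Step 3: arg(z) = -1.1071

-1.1071


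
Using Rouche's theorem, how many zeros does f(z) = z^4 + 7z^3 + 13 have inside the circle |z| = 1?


Step 1: On |z| = 1 the three terms have sizes |z^4| = 1^4 = 1, |7z^3| = 7*1^3 = 7, |13| = 13
Step 2: The dominant term is g(z) = 13; let h(z) = z^4 + 7z^3 so f = g + h
Step 3: On |z| = 1: |g| = 13 and |h| <= 1 + 7 = 8
Step 4: Since 13 > 8, |h| < |g| on |z| = 1, so by Rouche f has the same number of zeros as g inside |z| < 1
Step 5: g(z) = 13 is a nonzero constant with no zeros inside |z| < 1. Answer = 0

0


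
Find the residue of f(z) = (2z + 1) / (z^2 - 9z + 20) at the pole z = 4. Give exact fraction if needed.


Step 1: Q(z) = z^2 - 9z + 20 = (z - 4)(z - 5)
Step 2: Q'(z) = 2z - 9
Step 3: Q'(4) = -1, P(4) = 9
Step 4: Res = P(4)/Q'(4) = 9/(-1) = -9

-9


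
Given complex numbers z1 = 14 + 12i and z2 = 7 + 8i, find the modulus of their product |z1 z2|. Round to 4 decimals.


Step 1: |z1| = sqrt(14^2 + 12^2) = sqrt(340)
Step 2: |z2| = sqrt(7^2 + 8^2) = sqrt(113)
Step 3: |z1*z2| = |z1|*|z2| = sqrt(340) * sqrt(113) = sqrt(340 * 113) = sqrt(38420)
Step 4: = 196.0102

196.0102


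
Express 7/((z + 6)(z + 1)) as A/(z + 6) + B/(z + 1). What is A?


Step 1: Multiply both sides by (z + 6) and set z = -6
Step 2: A = 7 / (-6 + 1)
Step 3: A = 7 / (-5)
Step 4: A = -7/5

-7/5


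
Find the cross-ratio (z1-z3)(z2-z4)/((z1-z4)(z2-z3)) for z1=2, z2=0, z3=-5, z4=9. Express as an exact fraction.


Step 1: (z1-z3)(z2-z4) = 7 * (-9) = -63
Step 2: (z1-z4)(z2-z3) = (-7) * 5 = -35
Step 3: Cross-ratio = 63/35 = 9/5

9/5


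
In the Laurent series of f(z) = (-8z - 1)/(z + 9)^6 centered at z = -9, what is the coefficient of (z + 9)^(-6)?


Step 1: Write the numerator in powers of (z + 9): -8z - 1 = -8(z + 9) + (-8*(-9) - 1) = -8(z + 9) + 71
Step 2: Divide by (z + 9)^6: f(z) = 71(z + 9)^(-6) - 8(z + 9)^(-5)
Step 3: This finite sum is the Laurent series of f about z = -9.
Step 4: Coefficient of (z + 9)^(-6) = -8*(-9) - 1 = 71

71


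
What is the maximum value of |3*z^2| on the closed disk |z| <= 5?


Step 1: On |z| = 5, |f(z)| = 3 * |z|^2 = 3 * 5^2
Step 2: By maximum modulus principle, maximum is on boundary.
Step 3: Maximum = 3 * 25 = 75

75


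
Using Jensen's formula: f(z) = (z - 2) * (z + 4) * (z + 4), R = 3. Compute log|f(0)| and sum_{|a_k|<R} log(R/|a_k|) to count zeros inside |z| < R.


Jensen's formula: (1/2pi)*integral log|f(Re^it)|dt = log|f(0)| + sum_{|a_k|<R} log(R/|a_k|)
Step 1: f(0) = (-2) * 4 * 4 = -32
Step 2: log|f(0)| = log|2| + log|-4| + log|-4| = 3.4657
Step 3: Zeros inside |z| < 3: 2
Step 4: Jensen sum = log(3/2) = 0.4055
Step 5: n(R) = number of terms in the Jensen sum = count of zeros inside |z| < 3 = 1

1


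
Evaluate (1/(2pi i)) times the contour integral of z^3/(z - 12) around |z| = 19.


Step 1: f(z) = z^3, a = 12 is inside |z| = 19
Step 2: By Cauchy integral formula: (1/(2pi*i)) * integral = f(a)
Step 3: f(12) = 12^3 = 1728

1728


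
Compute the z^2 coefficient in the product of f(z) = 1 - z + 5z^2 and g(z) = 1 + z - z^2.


Step 1: z^2 term in f*g comes from: (1)*(-z^2) + (-z)*(z) + (5z^2)*(1)
Step 2: = -1 - 1 + 5
Step 3: = 3

3


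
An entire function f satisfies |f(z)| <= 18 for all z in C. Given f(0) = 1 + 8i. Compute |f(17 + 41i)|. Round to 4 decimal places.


Step 1: By Liouville's theorem, a bounded entire function is constant.
Step 2: f(z) = f(0) = 1 + 8i for all z.
Step 3: |f(w)| = |1 + 8i| = sqrt(1 + 64)
Step 4: = 8.0623

8.0623


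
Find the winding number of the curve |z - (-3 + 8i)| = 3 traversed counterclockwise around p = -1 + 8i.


Step 1: Center c = (-3, 8), radius = 3
Step 2: |p - c|^2 = 2^2 + 0^2 = 4
Step 3: r^2 = 9
Step 4: |p-c| < r so winding number = 1

1


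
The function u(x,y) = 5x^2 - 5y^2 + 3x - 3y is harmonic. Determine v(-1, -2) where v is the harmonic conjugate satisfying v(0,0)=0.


Step 1: v_x = -u_y = 10y + 3
Step 2: v_y = u_x = 10x + 3
Step 3: v = 10xy + 3x + 3y + C
Step 4: v(0,0) = 0 => C = 0
Step 5: v(-1, -2) = 11

11


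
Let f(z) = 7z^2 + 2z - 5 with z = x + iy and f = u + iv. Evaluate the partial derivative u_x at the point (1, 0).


Step 1: f(z) = 7(x+iy)^2 + 2(x+iy) - 5
Step 2: u = 7(x^2 - y^2) + 2x - 5
Step 3: u_x = 14x + 2
Step 4: At (1, 0): u_x = 14 + 2 = 16

16


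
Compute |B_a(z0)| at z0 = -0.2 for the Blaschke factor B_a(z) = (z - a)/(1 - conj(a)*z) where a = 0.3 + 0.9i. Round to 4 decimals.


Step 1: Numerator z0 - a = -0.2 - (0.3 + 0.9i) = -0.5 - 0.9i
Step 2: Denominator 1 - conj(a)*z0 = 1 - (0.3 - 0.9i)*(-0.2) = 1.06 - 0.18i
Step 3: |z0 - a|^2 = (-0.5)^2 + (-0.9)^2 = 1.06; |1 - conj(a)*z0|^2 = 1.06^2 + (-0.18)^2 = 1.156
Step 4: |B_a(-0.2)| = sqrt(1.06 / 1.156) = sqrt(0.916955)
Step 5: = 0.9576

0.9576


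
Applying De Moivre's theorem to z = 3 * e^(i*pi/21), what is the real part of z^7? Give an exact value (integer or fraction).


Step 1: By De Moivre's theorem, z^7 = 3^7 * e^(i*7*pi/21) = 2187 * (cos(pi/3) + i*sin(pi/3))
Step 2: |z|^7 = 3^7 = 2187
Step 3: The angle pi/3 already lies in [0, 2*pi)
Step 4: cos(pi/3) = 1/2
Step 5: Re(z^7) = 2187 * 1/2 = 2187/2

2187/2


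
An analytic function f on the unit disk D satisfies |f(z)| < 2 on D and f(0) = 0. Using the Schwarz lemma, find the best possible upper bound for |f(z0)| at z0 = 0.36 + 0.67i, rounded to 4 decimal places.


Step 1: g = f/2 maps D -> D with g(0) = 0, so by the Schwarz lemma |g(z)| <= |z|, i.e. |f(z)| <= 2|z|; this is sharp (f(z) = 2z).
Step 2: |z0|^2 = 0.36^2 + 0.67^2 = 0.5785
Step 3: |z0| = sqrt(0.5785) = 0.760592
Step 4: Best bound = 2 * |z0| = 2 * 0.760592 = 1.5212

1.5212


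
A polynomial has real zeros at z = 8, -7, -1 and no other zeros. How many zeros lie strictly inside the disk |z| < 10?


Step 1: Check each root:
  z = 8: |8| = 8 < 10
  z = -7: |-7| = 7 < 10
  z = -1: |-1| = 1 < 10
Step 2: Count = 3

3


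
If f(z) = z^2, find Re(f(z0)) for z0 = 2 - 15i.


Step 1: z0 = 2 - 15i
Step 2: z0^2 = 2^2 - (-15)^2 - 60i
Step 3: real part = 4 - 225 = -221

-221


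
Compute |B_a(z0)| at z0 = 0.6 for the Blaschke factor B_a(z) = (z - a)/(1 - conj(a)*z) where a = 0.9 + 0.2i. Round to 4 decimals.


Step 1: Numerator z0 - a = 0.6 - (0.9 + 0.2i) = -0.3 - 0.2i
Step 2: Denominator 1 - conj(a)*z0 = 1 - (0.9 - 0.2i)*0.6 = 0.46 + 0.12i
Step 3: |z0 - a|^2 = (-0.3)^2 + (-0.2)^2 = 0.13; |1 - conj(a)*z0|^2 = 0.46^2 + 0.12^2 = 0.226
Step 4: |B_a(0.6)| = sqrt(0.13 / 0.226) = sqrt(0.575221)
Step 5: = 0.7584

0.7584


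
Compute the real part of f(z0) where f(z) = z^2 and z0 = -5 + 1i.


Step 1: z0 = -5 + 1i
Step 2: z0^2 = (-5)^2 - 1^2 - 10i
Step 3: real part = 25 - 1 = 24

24


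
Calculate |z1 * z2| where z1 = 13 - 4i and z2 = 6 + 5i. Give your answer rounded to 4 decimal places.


Step 1: |z1| = sqrt(13^2 + (-4)^2) = sqrt(185)
Step 2: |z2| = sqrt(6^2 + 5^2) = sqrt(61)
Step 3: |z1*z2| = |z1|*|z2| = sqrt(185) * sqrt(61) = sqrt(185 * 61) = sqrt(11285)
Step 4: = 106.2309

106.2309


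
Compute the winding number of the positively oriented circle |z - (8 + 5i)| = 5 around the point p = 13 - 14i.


Step 1: Center c = (8, 5), radius = 5
Step 2: |p - c|^2 = 5^2 + (-19)^2 = 386
Step 3: r^2 = 25
Step 4: |p-c| > r so winding number = 0

0


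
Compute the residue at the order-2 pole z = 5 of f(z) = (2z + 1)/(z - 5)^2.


Step 1: Pole of order 2 at z = 5
Step 2: Res = lim d/dz [(z - 5)^2 * f(z)] as z -> 5
Step 3: (z - 5)^2 * f(z) = 2z + 1
Step 4: d/dz[2z + 1] = 2

2


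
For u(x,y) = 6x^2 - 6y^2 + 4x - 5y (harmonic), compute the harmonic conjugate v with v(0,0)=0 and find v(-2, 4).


Step 1: v_x = -u_y = 12y + 5
Step 2: v_y = u_x = 12x + 4
Step 3: v = 12xy + 5x + 4y + C
Step 4: v(0,0) = 0 => C = 0
Step 5: v(-2, 4) = -90

-90


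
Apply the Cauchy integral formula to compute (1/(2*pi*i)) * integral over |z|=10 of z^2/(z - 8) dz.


Step 1: f(z) = z^2, a = 8 is inside |z| = 10
Step 2: By Cauchy integral formula: (1/(2pi*i)) * integral = f(a)
Step 3: f(8) = 8^2 = 64

64


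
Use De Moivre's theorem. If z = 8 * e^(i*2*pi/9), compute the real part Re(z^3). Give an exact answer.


Step 1: By De Moivre's theorem, z^3 = 8^3 * e^(i*3*2*pi/9) = 512 * (cos(2*pi/3) + i*sin(2*pi/3))
Step 2: |z|^3 = 8^3 = 512
Step 3: The angle 2*pi/3 already lies in [0, 2*pi)
Step 4: cos(2*pi/3) = -1/2
Step 5: Re(z^3) = 512 * (-1/2) = -256

-256
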